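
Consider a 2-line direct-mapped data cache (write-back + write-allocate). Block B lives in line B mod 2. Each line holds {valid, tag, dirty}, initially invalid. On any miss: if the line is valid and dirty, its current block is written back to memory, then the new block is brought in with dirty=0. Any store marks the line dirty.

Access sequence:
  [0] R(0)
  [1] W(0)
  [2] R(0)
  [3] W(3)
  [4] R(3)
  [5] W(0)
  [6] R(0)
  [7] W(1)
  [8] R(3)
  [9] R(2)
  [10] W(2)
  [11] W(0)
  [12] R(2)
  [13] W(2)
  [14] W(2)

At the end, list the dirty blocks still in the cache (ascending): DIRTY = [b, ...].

  0 | R B0 → L0 miss [-]
  1 | W B0 → L0 hit [D]
  2 | R B0 → L0 hit [D]
  3 | W B3 → L1 miss [D]
  4 | R B3 → L1 hit [D]
  5 | W B0 → L0 hit [D]
  6 | R B0 → L0 hit [D]
  7 | W B1 → L1 miss wb→B3 [D]
  8 | R B3 → L1 miss wb→B1 [-]
  9 | R B2 → L0 miss wb→B0 [-]
  10 | W B2 → L0 hit [D]
  11 | W B0 → L0 miss wb→B2 [D]
  12 | R B2 → L0 miss wb→B0 [-]
  13 | W B2 → L0 hit [D]
  14 | W B2 → L0 hit [D]

DIRTY = [2]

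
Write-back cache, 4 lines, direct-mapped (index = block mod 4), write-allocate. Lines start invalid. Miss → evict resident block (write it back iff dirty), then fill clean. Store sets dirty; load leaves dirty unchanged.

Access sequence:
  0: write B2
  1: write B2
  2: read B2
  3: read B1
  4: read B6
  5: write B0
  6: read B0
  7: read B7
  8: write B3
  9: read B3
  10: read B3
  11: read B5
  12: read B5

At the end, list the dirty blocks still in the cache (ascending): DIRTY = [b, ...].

  0 | W B2 → L2 miss [D]
  1 | W B2 → L2 hit [D]
  2 | R B2 → L2 hit [D]
  3 | R B1 → L1 miss [-]
  4 | R B6 → L2 miss wb→B2 [-]
  5 | W B0 → L0 miss [D]
  6 | R B0 → L0 hit [D]
  7 | R B7 → L3 miss [-]
  8 | W B3 → L3 miss [D]
  9 | R B3 → L3 hit [D]
  10 | R B3 → L3 hit [D]
  11 | R B5 → L1 miss [-]
  12 | R B5 → L1 hit [-]

DIRTY = [0, 3]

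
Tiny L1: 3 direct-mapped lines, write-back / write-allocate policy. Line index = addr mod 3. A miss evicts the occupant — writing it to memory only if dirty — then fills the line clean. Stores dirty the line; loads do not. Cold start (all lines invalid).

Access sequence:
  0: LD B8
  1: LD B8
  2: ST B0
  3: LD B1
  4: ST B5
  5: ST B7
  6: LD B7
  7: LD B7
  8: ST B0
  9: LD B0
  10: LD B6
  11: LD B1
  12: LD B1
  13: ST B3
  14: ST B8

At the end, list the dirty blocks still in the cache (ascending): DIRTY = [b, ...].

DIRTY = [3, 8]

0: R B8 → L2 miss [-]
1: R B8 → L2 hit [-]
2: W B0 → L0 miss [D]
3: R B1 → L1 miss [-]
4: W B5 → L2 miss [D]
5: W B7 → L1 miss [D]
6: R B7 → L1 hit [D]
7: R B7 → L1 hit [D]
8: W B0 → L0 hit [D]
9: R B0 → L0 hit [D]
10: R B6 → L0 miss wb→B0 [-]
11: R B1 → L1 miss wb→B7 [-]
12: R B1 → L1 hit [-]
13: W B3 → L0 miss [D]
14: W B8 → L2 miss wb→B5 [D]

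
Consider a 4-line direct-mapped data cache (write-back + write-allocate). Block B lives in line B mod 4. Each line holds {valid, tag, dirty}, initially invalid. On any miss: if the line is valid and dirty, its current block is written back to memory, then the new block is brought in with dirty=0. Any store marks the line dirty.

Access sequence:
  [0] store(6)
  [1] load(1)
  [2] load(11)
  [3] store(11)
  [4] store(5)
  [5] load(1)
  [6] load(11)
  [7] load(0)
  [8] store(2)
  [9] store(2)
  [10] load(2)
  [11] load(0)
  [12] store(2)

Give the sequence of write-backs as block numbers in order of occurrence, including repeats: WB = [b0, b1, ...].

0: W B6 → L2 miss [D]
1: R B1 → L1 miss [-]
2: R B11 → L3 miss [-]
3: W B11 → L3 hit [D]
4: W B5 → L1 miss [D]
5: R B1 → L1 miss wb→B5 [-]
6: R B11 → L3 hit [D]
7: R B0 → L0 miss [-]
8: W B2 → L2 miss wb→B6 [D]
9: W B2 → L2 hit [D]
10: R B2 → L2 hit [D]
11: R B0 → L0 hit [-]
12: W B2 → L2 hit [D]

WB = [5, 6]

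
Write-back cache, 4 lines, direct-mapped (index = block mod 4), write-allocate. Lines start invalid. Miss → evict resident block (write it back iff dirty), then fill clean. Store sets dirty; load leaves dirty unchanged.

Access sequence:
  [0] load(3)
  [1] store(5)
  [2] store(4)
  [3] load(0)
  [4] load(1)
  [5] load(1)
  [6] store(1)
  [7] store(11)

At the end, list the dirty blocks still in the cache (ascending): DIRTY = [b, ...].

DIRTY = [1, 11]

0: R B3 -> L3 miss  d=-]
1: W B5 -> L1 miss  d=D]
2: W B4 -> L0 miss  d=D]
3: R B0 -> L0 miss wb->B4  d=-]
4: R B1 -> L1 miss wb->B5  d=-]
5: R B1 -> L1 hit  d=-]
6: W B1 -> L1 hit  d=D]
7: W B11 -> L3 miss  d=D]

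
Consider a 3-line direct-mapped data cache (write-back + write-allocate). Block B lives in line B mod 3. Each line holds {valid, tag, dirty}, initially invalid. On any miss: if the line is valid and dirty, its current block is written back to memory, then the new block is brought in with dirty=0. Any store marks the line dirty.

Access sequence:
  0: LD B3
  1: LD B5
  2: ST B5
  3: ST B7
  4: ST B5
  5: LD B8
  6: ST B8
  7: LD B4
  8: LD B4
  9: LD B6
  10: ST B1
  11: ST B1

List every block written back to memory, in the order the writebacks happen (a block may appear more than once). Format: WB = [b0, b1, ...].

WB = [5, 7]

  0 | R B3 → L0 miss [-]
  1 | R B5 → L2 miss [-]
  2 | W B5 → L2 hit [D]
  3 | W B7 → L1 miss [D]
  4 | W B5 → L2 hit [D]
  5 | R B8 → L2 miss wb→B5 [-]
  6 | W B8 → L2 hit [D]
  7 | R B4 → L1 miss wb→B7 [-]
  8 | R B4 → L1 hit [-]
  9 | R B6 → L0 miss [-]
  10 | W B1 → L1 miss [D]
  11 | W B1 → L1 hit [D]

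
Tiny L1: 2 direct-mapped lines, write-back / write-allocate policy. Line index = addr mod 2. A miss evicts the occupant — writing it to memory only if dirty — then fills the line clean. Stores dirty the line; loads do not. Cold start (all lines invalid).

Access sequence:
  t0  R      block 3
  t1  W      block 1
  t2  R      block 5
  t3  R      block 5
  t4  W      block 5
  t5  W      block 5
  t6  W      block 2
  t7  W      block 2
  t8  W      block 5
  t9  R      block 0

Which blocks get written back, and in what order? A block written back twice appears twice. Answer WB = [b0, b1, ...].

WB = [1, 2]

0: R B3 → L1 miss [-]
1: W B1 → L1 miss [D]
2: R B5 → L1 miss wb→B1 [-]
3: R B5 → L1 hit [-]
4: W B5 → L1 hit [D]
5: W B5 → L1 hit [D]
6: W B2 → L0 miss [D]
7: W B2 → L0 hit [D]
8: W B5 → L1 hit [D]
9: R B0 → L0 miss wb→B2 [-]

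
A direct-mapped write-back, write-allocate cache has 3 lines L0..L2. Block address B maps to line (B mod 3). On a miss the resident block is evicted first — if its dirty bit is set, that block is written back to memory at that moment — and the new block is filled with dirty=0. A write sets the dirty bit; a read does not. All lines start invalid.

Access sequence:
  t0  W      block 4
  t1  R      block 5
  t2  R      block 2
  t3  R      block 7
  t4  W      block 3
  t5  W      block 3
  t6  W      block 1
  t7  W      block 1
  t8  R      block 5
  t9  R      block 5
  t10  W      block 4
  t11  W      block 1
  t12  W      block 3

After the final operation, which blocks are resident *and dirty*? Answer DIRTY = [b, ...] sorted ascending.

DIRTY = [1, 3]

  0 | W B4 → L1 miss [D]
  1 | R B5 → L2 miss [-]
  2 | R B2 → L2 miss [-]
  3 | R B7 → L1 miss wb→B4 [-]
  4 | W B3 → L0 miss [D]
  5 | W B3 → L0 hit [D]
  6 | W B1 → L1 miss [D]
  7 | W B1 → L1 hit [D]
  8 | R B5 → L2 miss [-]
  9 | R B5 → L2 hit [-]
  10 | W B4 → L1 miss wb→B1 [D]
  11 | W B1 → L1 miss wb→B4 [D]
  12 | W B3 → L0 hit [D]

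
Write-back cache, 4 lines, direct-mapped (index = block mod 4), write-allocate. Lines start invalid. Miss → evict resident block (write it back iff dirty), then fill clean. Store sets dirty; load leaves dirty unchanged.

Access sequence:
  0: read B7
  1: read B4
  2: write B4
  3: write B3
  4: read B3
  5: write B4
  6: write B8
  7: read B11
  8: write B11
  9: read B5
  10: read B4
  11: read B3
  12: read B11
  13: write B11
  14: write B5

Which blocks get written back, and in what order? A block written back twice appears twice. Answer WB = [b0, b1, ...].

0: R B7 → L3 miss [-]
1: R B4 → L0 miss [-]
2: W B4 → L0 hit [D]
3: W B3 → L3 miss [D]
4: R B3 → L3 hit [D]
5: W B4 → L0 hit [D]
6: W B8 → L0 miss wb→B4 [D]
7: R B11 → L3 miss wb→B3 [-]
8: W B11 → L3 hit [D]
9: R B5 → L1 miss [-]
10: R B4 → L0 miss wb→B8 [-]
11: R B3 → L3 miss wb→B11 [-]
12: R B11 → L3 miss [-]
13: W B11 → L3 hit [D]
14: W B5 → L1 hit [D]

WB = [4, 3, 8, 11]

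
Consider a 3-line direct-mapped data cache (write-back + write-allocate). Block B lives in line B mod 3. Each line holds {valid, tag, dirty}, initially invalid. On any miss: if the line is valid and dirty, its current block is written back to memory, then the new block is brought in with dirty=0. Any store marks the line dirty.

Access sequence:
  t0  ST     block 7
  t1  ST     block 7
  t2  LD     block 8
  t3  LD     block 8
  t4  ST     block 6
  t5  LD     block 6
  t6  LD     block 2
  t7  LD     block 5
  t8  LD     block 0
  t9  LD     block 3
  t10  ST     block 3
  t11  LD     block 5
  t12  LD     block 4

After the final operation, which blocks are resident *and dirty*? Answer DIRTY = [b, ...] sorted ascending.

0: W B7 → L1 miss [D]
1: W B7 → L1 hit [D]
2: R B8 → L2 miss [-]
3: R B8 → L2 hit [-]
4: W B6 → L0 miss [D]
5: R B6 → L0 hit [D]
6: R B2 → L2 miss [-]
7: R B5 → L2 miss [-]
8: R B0 → L0 miss wb→B6 [-]
9: R B3 → L0 miss [-]
10: W B3 → L0 hit [D]
11: R B5 → L2 hit [-]
12: R B4 → L1 miss wb→B7 [-]

DIRTY = [3]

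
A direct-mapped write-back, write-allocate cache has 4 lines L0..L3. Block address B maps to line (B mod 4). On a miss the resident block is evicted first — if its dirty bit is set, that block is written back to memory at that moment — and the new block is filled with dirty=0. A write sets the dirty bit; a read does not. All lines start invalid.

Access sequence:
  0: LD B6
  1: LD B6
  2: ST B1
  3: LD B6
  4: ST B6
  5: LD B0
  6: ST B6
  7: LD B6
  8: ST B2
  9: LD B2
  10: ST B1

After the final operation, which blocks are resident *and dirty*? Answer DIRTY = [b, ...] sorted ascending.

  0 | R B6 → L2 miss [-]
  1 | R B6 → L2 hit [-]
  2 | W B1 → L1 miss [D]
  3 | R B6 → L2 hit [-]
  4 | W B6 → L2 hit [D]
  5 | R B0 → L0 miss [-]
  6 | W B6 → L2 hit [D]
  7 | R B6 → L2 hit [D]
  8 | W B2 → L2 miss wb→B6 [D]
  9 | R B2 → L2 hit [D]
  10 | W B1 → L1 hit [D]

DIRTY = [1, 2]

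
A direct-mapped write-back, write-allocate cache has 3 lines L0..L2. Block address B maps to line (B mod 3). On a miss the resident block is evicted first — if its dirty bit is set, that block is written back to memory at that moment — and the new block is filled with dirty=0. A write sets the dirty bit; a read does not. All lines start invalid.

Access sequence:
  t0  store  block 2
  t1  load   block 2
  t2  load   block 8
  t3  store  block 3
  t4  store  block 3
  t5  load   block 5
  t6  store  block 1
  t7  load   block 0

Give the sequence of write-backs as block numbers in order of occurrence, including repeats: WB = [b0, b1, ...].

0: W B2 → L2 miss [D]
1: R B2 → L2 hit [D]
2: R B8 → L2 miss wb→B2 [-]
3: W B3 → L0 miss [D]
4: W B3 → L0 hit [D]
5: R B5 → L2 miss [-]
6: W B1 → L1 miss [D]
7: R B0 → L0 miss wb→B3 [-]

WB = [2, 3]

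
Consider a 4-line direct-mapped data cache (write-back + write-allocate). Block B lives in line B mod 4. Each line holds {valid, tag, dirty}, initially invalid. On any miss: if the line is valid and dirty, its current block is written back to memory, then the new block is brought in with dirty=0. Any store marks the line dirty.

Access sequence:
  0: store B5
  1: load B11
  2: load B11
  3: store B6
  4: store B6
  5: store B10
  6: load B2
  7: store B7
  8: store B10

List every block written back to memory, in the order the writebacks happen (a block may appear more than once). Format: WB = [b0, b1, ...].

  0 | W B5 → L1 miss [D]
  1 | R B11 → L3 miss [-]
  2 | R B11 → L3 hit [-]
  3 | W B6 → L2 miss [D]
  4 | W B6 → L2 hit [D]
  5 | W B10 → L2 miss wb→B6 [D]
  6 | R B2 → L2 miss wb→B10 [-]
  7 | W B7 → L3 miss [D]
  8 | W B10 → L2 miss [D]

WB = [6, 10]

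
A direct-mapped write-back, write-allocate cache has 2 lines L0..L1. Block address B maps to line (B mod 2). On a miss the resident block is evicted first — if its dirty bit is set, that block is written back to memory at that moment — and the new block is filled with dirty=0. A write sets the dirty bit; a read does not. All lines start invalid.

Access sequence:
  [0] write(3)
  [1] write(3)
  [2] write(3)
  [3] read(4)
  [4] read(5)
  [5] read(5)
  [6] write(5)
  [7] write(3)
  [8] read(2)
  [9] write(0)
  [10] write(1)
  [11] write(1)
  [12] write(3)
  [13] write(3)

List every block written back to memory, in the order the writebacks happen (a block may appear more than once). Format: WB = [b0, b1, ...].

0: W B3 -> L1 miss  d=D]
1: W B3 -> L1 hit  d=D]
2: W B3 -> L1 hit  d=D]
3: R B4 -> L0 miss  d=-]
4: R B5 -> L1 miss wb->B3  d=-]
5: R B5 -> L1 hit  d=-]
6: W B5 -> L1 hit  d=D]
7: W B3 -> L1 miss wb->B5  d=D]
8: R B2 -> L0 miss  d=-]
9: W B0 -> L0 miss  d=D]
10: W B1 -> L1 miss wb->B3  d=D]
11: W B1 -> L1 hit  d=D]
12: W B3 -> L1 miss wb->B1  d=D]
13: W B3 -> L1 hit  d=D]

WB = [3, 5, 3, 1]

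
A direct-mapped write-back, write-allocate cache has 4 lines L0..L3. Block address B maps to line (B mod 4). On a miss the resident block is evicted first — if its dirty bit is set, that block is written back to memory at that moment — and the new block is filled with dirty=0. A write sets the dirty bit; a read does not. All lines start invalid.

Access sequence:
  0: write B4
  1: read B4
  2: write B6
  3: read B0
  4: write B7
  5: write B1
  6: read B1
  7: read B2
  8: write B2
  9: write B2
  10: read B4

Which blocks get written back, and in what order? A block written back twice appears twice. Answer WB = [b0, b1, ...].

0: W B4 -> L0 miss  d=D]
1: R B4 -> L0 hit  d=D]
2: W B6 -> L2 miss  d=D]
3: R B0 -> L0 miss wb->B4  d=-]
4: W B7 -> L3 miss  d=D]
5: W B1 -> L1 miss  d=D]
6: R B1 -> L1 hit  d=D]
7: R B2 -> L2 miss wb->B6  d=-]
8: W B2 -> L2 hit  d=D]
9: W B2 -> L2 hit  d=D]
10: R B4 -> L0 miss  d=-]

WB = [4, 6]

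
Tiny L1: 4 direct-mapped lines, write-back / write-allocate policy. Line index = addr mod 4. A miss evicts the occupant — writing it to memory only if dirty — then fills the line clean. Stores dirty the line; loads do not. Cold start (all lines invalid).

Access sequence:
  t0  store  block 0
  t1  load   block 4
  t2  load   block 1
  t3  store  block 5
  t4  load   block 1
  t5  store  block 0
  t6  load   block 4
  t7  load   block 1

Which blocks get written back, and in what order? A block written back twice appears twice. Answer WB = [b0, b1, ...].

WB = [0, 5, 0]

0: W B0 -> L0 miss  d=D]
1: R B4 -> L0 miss wb->B0  d=-]
2: R B1 -> L1 miss  d=-]
3: W B5 -> L1 miss  d=D]
4: R B1 -> L1 miss wb->B5  d=-]
5: W B0 -> L0 miss  d=D]
6: R B4 -> L0 miss wb->B0  d=-]
7: R B1 -> L1 hit  d=-]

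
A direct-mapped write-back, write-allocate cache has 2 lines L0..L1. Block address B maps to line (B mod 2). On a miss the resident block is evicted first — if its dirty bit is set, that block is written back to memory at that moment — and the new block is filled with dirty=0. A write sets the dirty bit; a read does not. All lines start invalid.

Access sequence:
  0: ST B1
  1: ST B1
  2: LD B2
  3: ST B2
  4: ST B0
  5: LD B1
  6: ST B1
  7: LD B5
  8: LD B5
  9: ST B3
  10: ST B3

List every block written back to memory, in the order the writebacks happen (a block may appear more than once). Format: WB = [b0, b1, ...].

WB = [2, 1]

0: W B1 → L1 miss [D]
1: W B1 → L1 hit [D]
2: R B2 → L0 miss [-]
3: W B2 → L0 hit [D]
4: W B0 → L0 miss wb→B2 [D]
5: R B1 → L1 hit [D]
6: W B1 → L1 hit [D]
7: R B5 → L1 miss wb→B1 [-]
8: R B5 → L1 hit [-]
9: W B3 → L1 miss [D]
10: W B3 → L1 hit [D]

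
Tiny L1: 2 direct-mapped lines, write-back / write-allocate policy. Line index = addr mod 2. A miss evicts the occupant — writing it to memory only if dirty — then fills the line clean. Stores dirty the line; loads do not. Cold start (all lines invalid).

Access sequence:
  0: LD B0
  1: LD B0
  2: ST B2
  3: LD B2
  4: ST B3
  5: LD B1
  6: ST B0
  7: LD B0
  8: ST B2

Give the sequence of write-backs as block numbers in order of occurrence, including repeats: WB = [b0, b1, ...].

WB = [3, 2, 0]

0: R B0 → L0 miss [-]
1: R B0 → L0 hit [-]
2: W B2 → L0 miss [D]
3: R B2 → L0 hit [D]
4: W B3 → L1 miss [D]
5: R B1 → L1 miss wb→B3 [-]
6: W B0 → L0 miss wb→B2 [D]
7: R B0 → L0 hit [D]
8: W B2 → L0 miss wb→B0 [D]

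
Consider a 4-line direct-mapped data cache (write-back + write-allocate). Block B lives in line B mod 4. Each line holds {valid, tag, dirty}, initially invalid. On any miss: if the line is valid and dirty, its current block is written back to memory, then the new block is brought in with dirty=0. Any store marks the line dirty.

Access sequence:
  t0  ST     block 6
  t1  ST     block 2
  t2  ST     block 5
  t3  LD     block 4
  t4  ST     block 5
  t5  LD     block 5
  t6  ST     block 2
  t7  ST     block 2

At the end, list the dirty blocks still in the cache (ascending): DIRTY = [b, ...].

DIRTY = [2, 5]

0: W B6 -> L2 miss  d=D]
1: W B2 -> L2 miss wb->B6  d=D]
2: W B5 -> L1 miss  d=D]
3: R B4 -> L0 miss  d=-]
4: W B5 -> L1 hit  d=D]
5: R B5 -> L1 hit  d=D]
6: W B2 -> L2 hit  d=D]
7: W B2 -> L2 hit  d=D]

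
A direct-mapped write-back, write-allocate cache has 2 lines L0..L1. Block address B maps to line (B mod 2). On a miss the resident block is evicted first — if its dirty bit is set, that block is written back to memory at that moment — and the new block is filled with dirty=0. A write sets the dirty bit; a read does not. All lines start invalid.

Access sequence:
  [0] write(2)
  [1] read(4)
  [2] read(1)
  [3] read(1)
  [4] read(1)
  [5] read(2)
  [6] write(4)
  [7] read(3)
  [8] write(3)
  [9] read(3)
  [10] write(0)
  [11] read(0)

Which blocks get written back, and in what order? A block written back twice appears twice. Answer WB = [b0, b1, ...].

WB = [2, 4]

  0 | W B2 → L0 miss [D]
  1 | R B4 → L0 miss wb→B2 [-]
  2 | R B1 → L1 miss [-]
  3 | R B1 → L1 hit [-]
  4 | R B1 → L1 hit [-]
  5 | R B2 → L0 miss [-]
  6 | W B4 → L0 miss [D]
  7 | R B3 → L1 miss [-]
  8 | W B3 → L1 hit [D]
  9 | R B3 → L1 hit [D]
  10 | W B0 → L0 miss wb→B4 [D]
  11 | R B0 → L0 hit [D]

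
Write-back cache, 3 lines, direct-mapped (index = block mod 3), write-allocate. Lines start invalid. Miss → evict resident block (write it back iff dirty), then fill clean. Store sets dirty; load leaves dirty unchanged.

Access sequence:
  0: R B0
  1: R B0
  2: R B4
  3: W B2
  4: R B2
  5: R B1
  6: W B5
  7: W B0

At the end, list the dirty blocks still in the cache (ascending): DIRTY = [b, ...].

DIRTY = [0, 5]

0: R B0 -> L0 miss  d=-]
1: R B0 -> L0 hit  d=-]
2: R B4 -> L1 miss  d=-]
3: W B2 -> L2 miss  d=D]
4: R B2 -> L2 hit  d=D]
5: R B1 -> L1 miss  d=-]
6: W B5 -> L2 miss wb->B2  d=D]
7: W B0 -> L0 hit  d=D]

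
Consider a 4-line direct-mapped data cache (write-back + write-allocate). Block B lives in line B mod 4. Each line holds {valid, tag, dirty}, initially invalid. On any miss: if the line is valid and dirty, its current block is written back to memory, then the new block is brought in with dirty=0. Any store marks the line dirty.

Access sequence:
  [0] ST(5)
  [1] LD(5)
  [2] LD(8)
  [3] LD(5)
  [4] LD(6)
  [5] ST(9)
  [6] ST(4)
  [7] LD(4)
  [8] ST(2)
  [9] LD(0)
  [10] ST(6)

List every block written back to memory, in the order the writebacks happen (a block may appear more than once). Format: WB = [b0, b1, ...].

WB = [5, 4, 2]

0: W B5 → L1 miss [D]
1: R B5 → L1 hit [D]
2: R B8 → L0 miss [-]
3: R B5 → L1 hit [D]
4: R B6 → L2 miss [-]
5: W B9 → L1 miss wb→B5 [D]
6: W B4 → L0 miss [D]
7: R B4 → L0 hit [D]
8: W B2 → L2 miss [D]
9: R B0 → L0 miss wb→B4 [-]
10: W B6 → L2 miss wb→B2 [D]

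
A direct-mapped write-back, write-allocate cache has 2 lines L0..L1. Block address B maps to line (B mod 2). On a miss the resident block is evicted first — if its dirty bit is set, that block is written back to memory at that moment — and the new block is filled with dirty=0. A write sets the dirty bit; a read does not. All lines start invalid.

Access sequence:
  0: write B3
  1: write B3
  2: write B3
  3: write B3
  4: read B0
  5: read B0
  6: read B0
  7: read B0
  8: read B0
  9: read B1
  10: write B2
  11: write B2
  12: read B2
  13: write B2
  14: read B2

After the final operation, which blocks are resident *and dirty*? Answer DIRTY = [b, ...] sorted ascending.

  0 | W B3 → L1 miss [D]
  1 | W B3 → L1 hit [D]
  2 | W B3 → L1 hit [D]
  3 | W B3 → L1 hit [D]
  4 | R B0 → L0 miss [-]
  5 | R B0 → L0 hit [-]
  6 | R B0 → L0 hit [-]
  7 | R B0 → L0 hit [-]
  8 | R B0 → L0 hit [-]
  9 | R B1 → L1 miss wb→B3 [-]
  10 | W B2 → L0 miss [D]
  11 | W B2 → L0 hit [D]
  12 | R B2 → L0 hit [D]
  13 | W B2 → L0 hit [D]
  14 | R B2 → L0 hit [D]

DIRTY = [2]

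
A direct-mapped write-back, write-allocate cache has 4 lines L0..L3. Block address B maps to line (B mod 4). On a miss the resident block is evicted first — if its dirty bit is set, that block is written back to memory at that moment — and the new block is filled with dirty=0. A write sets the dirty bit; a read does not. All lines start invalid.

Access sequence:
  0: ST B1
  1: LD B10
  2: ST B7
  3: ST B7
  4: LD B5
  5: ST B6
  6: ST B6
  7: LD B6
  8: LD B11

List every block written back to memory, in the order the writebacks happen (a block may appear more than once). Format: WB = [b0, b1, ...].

0: W B1 → L1 miss [D]
1: R B10 → L2 miss [-]
2: W B7 → L3 miss [D]
3: W B7 → L3 hit [D]
4: R B5 → L1 miss wb→B1 [-]
5: W B6 → L2 miss [D]
6: W B6 → L2 hit [D]
7: R B6 → L2 hit [D]
8: R B11 → L3 miss wb→B7 [-]

WB = [1, 7]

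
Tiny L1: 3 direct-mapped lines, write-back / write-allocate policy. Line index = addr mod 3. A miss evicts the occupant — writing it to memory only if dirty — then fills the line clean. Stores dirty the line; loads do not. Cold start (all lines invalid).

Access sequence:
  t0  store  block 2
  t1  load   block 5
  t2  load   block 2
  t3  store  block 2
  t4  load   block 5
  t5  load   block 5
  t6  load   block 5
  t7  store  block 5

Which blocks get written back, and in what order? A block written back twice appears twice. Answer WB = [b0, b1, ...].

WB = [2, 2]

0: W B2 -> L2 miss  d=D]
1: R B5 -> L2 miss wb->B2  d=-]
2: R B2 -> L2 miss  d=-]
3: W B2 -> L2 hit  d=D]
4: R B5 -> L2 miss wb->B2  d=-]
5: R B5 -> L2 hit  d=-]
6: R B5 -> L2 hit  d=-]
7: W B5 -> L2 hit  d=D]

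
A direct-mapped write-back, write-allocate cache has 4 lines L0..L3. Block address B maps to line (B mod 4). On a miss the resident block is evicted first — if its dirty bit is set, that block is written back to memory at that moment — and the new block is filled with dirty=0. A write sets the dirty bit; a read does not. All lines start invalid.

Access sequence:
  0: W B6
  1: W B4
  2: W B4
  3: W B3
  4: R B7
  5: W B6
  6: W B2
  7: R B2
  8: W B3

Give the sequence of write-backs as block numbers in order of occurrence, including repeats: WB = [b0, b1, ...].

0: W B6 → L2 miss [D]
1: W B4 → L0 miss [D]
2: W B4 → L0 hit [D]
3: W B3 → L3 miss [D]
4: R B7 → L3 miss wb→B3 [-]
5: W B6 → L2 hit [D]
6: W B2 → L2 miss wb→B6 [D]
7: R B2 → L2 hit [D]
8: W B3 → L3 miss [D]

WB = [3, 6]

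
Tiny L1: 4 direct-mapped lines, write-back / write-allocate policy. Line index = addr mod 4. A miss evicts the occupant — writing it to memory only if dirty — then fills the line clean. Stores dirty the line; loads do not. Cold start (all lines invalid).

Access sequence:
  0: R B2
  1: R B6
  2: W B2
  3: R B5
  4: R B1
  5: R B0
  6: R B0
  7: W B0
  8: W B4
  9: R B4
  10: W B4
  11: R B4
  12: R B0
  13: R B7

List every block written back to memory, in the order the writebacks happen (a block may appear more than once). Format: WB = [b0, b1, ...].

WB = [0, 4]

0: R B2 -> L2 miss  d=-]
1: R B6 -> L2 miss  d=-]
2: W B2 -> L2 miss  d=D]
3: R B5 -> L1 miss  d=-]
4: R B1 -> L1 miss  d=-]
5: R B0 -> L0 miss  d=-]
6: R B0 -> L0 hit  d=-]
7: W B0 -> L0 hit  d=D]
8: W B4 -> L0 miss wb->B0  d=D]
9: R B4 -> L0 hit  d=D]
10: W B4 -> L0 hit  d=D]
11: R B4 -> L0 hit  d=D]
12: R B0 -> L0 miss wb->B4  d=-]
13: R B7 -> L3 miss  d=-]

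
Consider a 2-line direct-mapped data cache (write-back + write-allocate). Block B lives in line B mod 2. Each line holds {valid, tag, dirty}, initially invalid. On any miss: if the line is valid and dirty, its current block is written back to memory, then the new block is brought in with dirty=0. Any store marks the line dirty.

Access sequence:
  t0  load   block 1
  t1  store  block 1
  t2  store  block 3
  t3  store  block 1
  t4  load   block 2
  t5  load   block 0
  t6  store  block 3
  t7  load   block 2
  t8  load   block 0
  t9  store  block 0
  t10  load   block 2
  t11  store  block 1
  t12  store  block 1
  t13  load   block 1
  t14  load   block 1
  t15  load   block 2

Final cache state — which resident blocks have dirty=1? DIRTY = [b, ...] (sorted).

DIRTY = [1]

0: R B1 -> L1 miss  d=-]
1: W B1 -> L1 hit  d=D]
2: W B3 -> L1 miss wb->B1  d=D]
3: W B1 -> L1 miss wb->B3  d=D]
4: R B2 -> L0 miss  d=-]
5: R B0 -> L0 miss  d=-]
6: W B3 -> L1 miss wb->B1  d=D]
7: R B2 -> L0 miss  d=-]
8: R B0 -> L0 miss  d=-]
9: W B0 -> L0 hit  d=D]
10: R B2 -> L0 miss wb->B0  d=-]
11: W B1 -> L1 miss wb->B3  d=D]
12: W B1 -> L1 hit  d=D]
13: R B1 -> L1 hit  d=D]
14: R B1 -> L1 hit  d=D]
15: R B2 -> L0 hit  d=-]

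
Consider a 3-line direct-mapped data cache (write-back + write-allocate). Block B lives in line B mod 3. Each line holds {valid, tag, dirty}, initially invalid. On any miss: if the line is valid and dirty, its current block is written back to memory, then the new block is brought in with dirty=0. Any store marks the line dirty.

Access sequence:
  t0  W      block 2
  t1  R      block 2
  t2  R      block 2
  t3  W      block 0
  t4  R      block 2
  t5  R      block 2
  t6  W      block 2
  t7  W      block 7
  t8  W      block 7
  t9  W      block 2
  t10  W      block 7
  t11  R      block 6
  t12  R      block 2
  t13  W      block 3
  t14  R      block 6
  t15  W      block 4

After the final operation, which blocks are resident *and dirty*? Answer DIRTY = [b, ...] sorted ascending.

DIRTY = [2, 4]

  0 | W B2 → L2 miss [D]
  1 | R B2 → L2 hit [D]
  2 | R B2 → L2 hit [D]
  3 | W B0 → L0 miss [D]
  4 | R B2 → L2 hit [D]
  5 | R B2 → L2 hit [D]
  6 | W B2 → L2 hit [D]
  7 | W B7 → L1 miss [D]
  8 | W B7 → L1 hit [D]
  9 | W B2 → L2 hit [D]
  10 | W B7 → L1 hit [D]
  11 | R B6 → L0 miss wb→B0 [-]
  12 | R B2 → L2 hit [D]
  13 | W B3 → L0 miss [D]
  14 | R B6 → L0 miss wb→B3 [-]
  15 | W B4 → L1 miss wb→B7 [D]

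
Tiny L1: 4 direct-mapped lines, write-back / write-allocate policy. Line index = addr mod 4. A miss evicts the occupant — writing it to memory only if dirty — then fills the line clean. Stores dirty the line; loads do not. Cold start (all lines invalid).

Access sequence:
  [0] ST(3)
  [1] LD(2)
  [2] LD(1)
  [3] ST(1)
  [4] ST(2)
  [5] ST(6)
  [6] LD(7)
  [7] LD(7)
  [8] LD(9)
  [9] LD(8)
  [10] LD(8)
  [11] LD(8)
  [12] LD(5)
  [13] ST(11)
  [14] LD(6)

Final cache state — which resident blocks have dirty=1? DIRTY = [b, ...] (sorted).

DIRTY = [6, 11]

  0 | W B3 → L3 miss [D]
  1 | R B2 → L2 miss [-]
  2 | R B1 → L1 miss [-]
  3 | W B1 → L1 hit [D]
  4 | W B2 → L2 hit [D]
  5 | W B6 → L2 miss wb→B2 [D]
  6 | R B7 → L3 miss wb→B3 [-]
  7 | R B7 → L3 hit [-]
  8 | R B9 → L1 miss wb→B1 [-]
  9 | R B8 → L0 miss [-]
  10 | R B8 → L0 hit [-]
  11 | R B8 → L0 hit [-]
  12 | R B5 → L1 miss [-]
  13 | W B11 → L3 miss [D]
  14 | R B6 → L2 hit [D]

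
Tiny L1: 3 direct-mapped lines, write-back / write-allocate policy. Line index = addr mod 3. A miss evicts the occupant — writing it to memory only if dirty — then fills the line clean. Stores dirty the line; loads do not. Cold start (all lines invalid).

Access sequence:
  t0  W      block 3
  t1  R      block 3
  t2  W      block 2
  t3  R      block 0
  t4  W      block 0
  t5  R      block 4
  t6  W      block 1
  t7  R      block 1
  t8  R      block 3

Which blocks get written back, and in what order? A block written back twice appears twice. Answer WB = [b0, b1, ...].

WB = [3, 0]

0: W B3 -> L0 miss  d=D]
1: R B3 -> L0 hit  d=D]
2: W B2 -> L2 miss  d=D]
3: R B0 -> L0 miss wb->B3  d=-]
4: W B0 -> L0 hit  d=D]
5: R B4 -> L1 miss  d=-]
6: W B1 -> L1 miss  d=D]
7: R B1 -> L1 hit  d=D]
8: R B3 -> L0 miss wb->B0  d=-]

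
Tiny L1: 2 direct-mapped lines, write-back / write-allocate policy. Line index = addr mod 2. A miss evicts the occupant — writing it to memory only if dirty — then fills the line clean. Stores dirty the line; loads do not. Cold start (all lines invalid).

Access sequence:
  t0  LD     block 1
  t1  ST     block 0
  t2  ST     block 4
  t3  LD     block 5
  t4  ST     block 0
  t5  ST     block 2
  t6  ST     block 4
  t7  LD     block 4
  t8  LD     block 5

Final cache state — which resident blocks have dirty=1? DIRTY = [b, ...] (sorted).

0: R B1 -> L1 miss  d=-]
1: W B0 -> L0 miss  d=D]
2: W B4 -> L0 miss wb->B0  d=D]
3: R B5 -> L1 miss  d=-]
4: W B0 -> L0 miss wb->B4  d=D]
5: W B2 -> L0 miss wb->B0  d=D]
6: W B4 -> L0 miss wb->B2  d=D]
7: R B4 -> L0 hit  d=D]
8: R B5 -> L1 hit  d=-]

DIRTY = [4]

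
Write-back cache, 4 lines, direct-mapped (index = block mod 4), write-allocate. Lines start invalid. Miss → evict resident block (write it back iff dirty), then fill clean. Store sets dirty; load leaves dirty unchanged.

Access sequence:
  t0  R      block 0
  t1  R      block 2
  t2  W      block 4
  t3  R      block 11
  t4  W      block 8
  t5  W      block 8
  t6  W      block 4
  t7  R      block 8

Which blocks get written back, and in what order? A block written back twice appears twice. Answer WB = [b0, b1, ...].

0: R B0 -> L0 miss  d=-]
1: R B2 -> L2 miss  d=-]
2: W B4 -> L0 miss  d=D]
3: R B11 -> L3 miss  d=-]
4: W B8 -> L0 miss wb->B4  d=D]
5: W B8 -> L0 hit  d=D]
6: W B4 -> L0 miss wb->B8  d=D]
7: R B8 -> L0 miss wb->B4  d=-]

WB = [4, 8, 4]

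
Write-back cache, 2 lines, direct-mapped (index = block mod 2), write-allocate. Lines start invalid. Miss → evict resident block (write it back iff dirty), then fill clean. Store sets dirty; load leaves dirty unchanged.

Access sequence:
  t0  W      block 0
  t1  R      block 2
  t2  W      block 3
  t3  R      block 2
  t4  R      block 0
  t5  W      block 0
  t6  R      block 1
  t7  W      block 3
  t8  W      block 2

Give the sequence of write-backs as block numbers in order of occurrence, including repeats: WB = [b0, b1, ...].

  0 | W B0 → L0 miss [D]
  1 | R B2 → L0 miss wb→B0 [-]
  2 | W B3 → L1 miss [D]
  3 | R B2 → L0 hit [-]
  4 | R B0 → L0 miss [-]
  5 | W B0 → L0 hit [D]
  6 | R B1 → L1 miss wb→B3 [-]
  7 | W B3 → L1 miss [D]
  8 | W B2 → L0 miss wb→B0 [D]

WB = [0, 3, 0]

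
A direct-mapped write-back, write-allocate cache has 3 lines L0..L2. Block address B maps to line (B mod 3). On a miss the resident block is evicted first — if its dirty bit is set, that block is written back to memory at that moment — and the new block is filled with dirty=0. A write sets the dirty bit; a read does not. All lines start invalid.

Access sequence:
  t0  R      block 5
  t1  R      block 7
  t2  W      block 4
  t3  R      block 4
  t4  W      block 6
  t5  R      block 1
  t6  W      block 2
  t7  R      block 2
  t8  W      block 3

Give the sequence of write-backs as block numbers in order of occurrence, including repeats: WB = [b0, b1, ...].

0: R B5 → L2 miss [-]
1: R B7 → L1 miss [-]
2: W B4 → L1 miss [D]
3: R B4 → L1 hit [D]
4: W B6 → L0 miss [D]
5: R B1 → L1 miss wb→B4 [-]
6: W B2 → L2 miss [D]
7: R B2 → L2 hit [D]
8: W B3 → L0 miss wb→B6 [D]

WB = [4, 6]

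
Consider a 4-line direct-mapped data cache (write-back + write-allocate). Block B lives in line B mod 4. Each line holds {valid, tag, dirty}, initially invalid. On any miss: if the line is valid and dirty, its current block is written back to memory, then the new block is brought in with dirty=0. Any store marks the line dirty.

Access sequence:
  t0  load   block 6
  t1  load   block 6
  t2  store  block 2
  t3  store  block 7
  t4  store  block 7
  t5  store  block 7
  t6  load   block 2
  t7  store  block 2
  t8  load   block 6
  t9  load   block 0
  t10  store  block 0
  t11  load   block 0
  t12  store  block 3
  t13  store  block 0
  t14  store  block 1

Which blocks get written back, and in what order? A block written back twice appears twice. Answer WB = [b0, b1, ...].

  0 | R B6 → L2 miss [-]
  1 | R B6 → L2 hit [-]
  2 | W B2 → L2 miss [D]
  3 | W B7 → L3 miss [D]
  4 | W B7 → L3 hit [D]
  5 | W B7 → L3 hit [D]
  6 | R B2 → L2 hit [D]
  7 | W B2 → L2 hit [D]
  8 | R B6 → L2 miss wb→B2 [-]
  9 | R B0 → L0 miss [-]
  10 | W B0 → L0 hit [D]
  11 | R B0 → L0 hit [D]
  12 | W B3 → L3 miss wb→B7 [D]
  13 | W B0 → L0 hit [D]
  14 | W B1 → L1 miss [D]

WB = [2, 7]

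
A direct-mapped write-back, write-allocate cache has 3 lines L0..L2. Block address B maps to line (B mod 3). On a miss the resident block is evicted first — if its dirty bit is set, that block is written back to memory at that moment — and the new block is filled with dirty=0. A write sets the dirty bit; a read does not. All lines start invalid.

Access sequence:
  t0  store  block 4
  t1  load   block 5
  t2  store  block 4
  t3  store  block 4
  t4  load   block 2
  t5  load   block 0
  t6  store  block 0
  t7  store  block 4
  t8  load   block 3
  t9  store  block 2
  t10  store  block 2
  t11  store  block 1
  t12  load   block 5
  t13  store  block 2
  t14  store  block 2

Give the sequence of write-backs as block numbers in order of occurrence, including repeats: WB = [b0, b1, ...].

0: W B4 → L1 miss [D]
1: R B5 → L2 miss [-]
2: W B4 → L1 hit [D]
3: W B4 → L1 hit [D]
4: R B2 → L2 miss [-]
5: R B0 → L0 miss [-]
6: W B0 → L0 hit [D]
7: W B4 → L1 hit [D]
8: R B3 → L0 miss wb→B0 [-]
9: W B2 → L2 hit [D]
10: W B2 → L2 hit [D]
11: W B1 → L1 miss wb→B4 [D]
12: R B5 → L2 miss wb→B2 [-]
13: W B2 → L2 miss [D]
14: W B2 → L2 hit [D]

WB = [0, 4, 2]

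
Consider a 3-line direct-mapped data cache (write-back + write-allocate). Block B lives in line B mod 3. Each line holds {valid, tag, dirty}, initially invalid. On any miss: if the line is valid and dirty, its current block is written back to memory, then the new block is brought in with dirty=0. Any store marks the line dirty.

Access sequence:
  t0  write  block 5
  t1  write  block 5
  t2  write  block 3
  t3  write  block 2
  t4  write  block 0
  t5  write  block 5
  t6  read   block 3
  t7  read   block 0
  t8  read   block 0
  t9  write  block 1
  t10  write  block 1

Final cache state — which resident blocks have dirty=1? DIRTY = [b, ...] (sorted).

DIRTY = [1, 5]

0: W B5 → L2 miss [D]
1: W B5 → L2 hit [D]
2: W B3 → L0 miss [D]
3: W B2 → L2 miss wb→B5 [D]
4: W B0 → L0 miss wb→B3 [D]
5: W B5 → L2 miss wb→B2 [D]
6: R B3 → L0 miss wb→B0 [-]
7: R B0 → L0 miss [-]
8: R B0 → L0 hit [-]
9: W B1 → L1 miss [D]
10: W B1 → L1 hit [D]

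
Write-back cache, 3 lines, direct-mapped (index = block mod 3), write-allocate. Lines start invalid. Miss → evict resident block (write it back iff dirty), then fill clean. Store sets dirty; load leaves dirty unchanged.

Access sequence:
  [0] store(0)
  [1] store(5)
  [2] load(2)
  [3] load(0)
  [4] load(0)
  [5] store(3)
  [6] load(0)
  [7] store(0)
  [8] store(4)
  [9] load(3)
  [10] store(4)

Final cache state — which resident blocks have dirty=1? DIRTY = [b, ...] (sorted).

DIRTY = [4]

0: W B0 -> L0 miss  d=D]
1: W B5 -> L2 miss  d=D]
2: R B2 -> L2 miss wb->B5  d=-]
3: R B0 -> L0 hit  d=D]
4: R B0 -> L0 hit  d=D]
5: W B3 -> L0 miss wb->B0  d=D]
6: R B0 -> L0 miss wb->B3  d=-]
7: W B0 -> L0 hit  d=D]
8: W B4 -> L1 miss  d=D]
9: R B3 -> L0 miss wb->B0  d=-]
10: W B4 -> L1 hit  d=D]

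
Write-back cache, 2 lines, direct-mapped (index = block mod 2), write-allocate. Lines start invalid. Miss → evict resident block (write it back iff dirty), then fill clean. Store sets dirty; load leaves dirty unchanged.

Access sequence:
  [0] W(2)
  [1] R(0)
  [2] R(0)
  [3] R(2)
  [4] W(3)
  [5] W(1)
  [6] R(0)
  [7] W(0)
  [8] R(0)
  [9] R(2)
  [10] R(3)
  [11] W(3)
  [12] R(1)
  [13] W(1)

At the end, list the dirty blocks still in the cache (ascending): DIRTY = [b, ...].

DIRTY = [1]

0: W B2 → L0 miss [D]
1: R B0 → L0 miss wb→B2 [-]
2: R B0 → L0 hit [-]
3: R B2 → L0 miss [-]
4: W B3 → L1 miss [D]
5: W B1 → L1 miss wb→B3 [D]
6: R B0 → L0 miss [-]
7: W B0 → L0 hit [D]
8: R B0 → L0 hit [D]
9: R B2 → L0 miss wb→B0 [-]
10: R B3 → L1 miss wb→B1 [-]
11: W B3 → L1 hit [D]
12: R B1 → L1 miss wb→B3 [-]
13: W B1 → L1 hit [D]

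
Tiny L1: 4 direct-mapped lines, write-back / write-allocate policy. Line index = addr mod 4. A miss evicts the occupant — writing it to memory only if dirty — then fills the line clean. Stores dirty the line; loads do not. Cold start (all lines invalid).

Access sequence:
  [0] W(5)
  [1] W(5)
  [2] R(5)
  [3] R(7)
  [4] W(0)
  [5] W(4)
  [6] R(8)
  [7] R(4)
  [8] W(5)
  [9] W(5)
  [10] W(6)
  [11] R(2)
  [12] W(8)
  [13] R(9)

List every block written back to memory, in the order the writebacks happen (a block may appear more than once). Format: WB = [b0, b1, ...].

0: W B5 → L1 miss [D]
1: W B5 → L1 hit [D]
2: R B5 → L1 hit [D]
3: R B7 → L3 miss [-]
4: W B0 → L0 miss [D]
5: W B4 → L0 miss wb→B0 [D]
6: R B8 → L0 miss wb→B4 [-]
7: R B4 → L0 miss [-]
8: W B5 → L1 hit [D]
9: W B5 → L1 hit [D]
10: W B6 → L2 miss [D]
11: R B2 → L2 miss wb→B6 [-]
12: W B8 → L0 miss [D]
13: R B9 → L1 miss wb→B5 [-]

WB = [0, 4, 6, 5]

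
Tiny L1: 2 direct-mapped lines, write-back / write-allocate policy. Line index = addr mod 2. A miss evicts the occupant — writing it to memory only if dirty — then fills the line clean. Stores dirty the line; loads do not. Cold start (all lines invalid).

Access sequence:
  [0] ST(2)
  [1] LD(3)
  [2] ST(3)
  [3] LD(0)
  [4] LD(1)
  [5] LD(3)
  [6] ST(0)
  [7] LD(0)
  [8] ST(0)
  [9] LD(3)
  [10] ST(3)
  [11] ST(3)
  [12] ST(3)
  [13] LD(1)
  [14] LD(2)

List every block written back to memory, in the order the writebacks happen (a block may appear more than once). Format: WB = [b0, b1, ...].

WB = [2, 3, 3, 0]

  0 | W B2 → L0 miss [D]
  1 | R B3 → L1 miss [-]
  2 | W B3 → L1 hit [D]
  3 | R B0 → L0 miss wb→B2 [-]
  4 | R B1 → L1 miss wb→B3 [-]
  5 | R B3 → L1 miss [-]
  6 | W B0 → L0 hit [D]
  7 | R B0 → L0 hit [D]
  8 | W B0 → L0 hit [D]
  9 | R B3 → L1 hit [-]
  10 | W B3 → L1 hit [D]
  11 | W B3 → L1 hit [D]
  12 | W B3 → L1 hit [D]
  13 | R B1 → L1 miss wb→B3 [-]
  14 | R B2 → L0 miss wb→B0 [-]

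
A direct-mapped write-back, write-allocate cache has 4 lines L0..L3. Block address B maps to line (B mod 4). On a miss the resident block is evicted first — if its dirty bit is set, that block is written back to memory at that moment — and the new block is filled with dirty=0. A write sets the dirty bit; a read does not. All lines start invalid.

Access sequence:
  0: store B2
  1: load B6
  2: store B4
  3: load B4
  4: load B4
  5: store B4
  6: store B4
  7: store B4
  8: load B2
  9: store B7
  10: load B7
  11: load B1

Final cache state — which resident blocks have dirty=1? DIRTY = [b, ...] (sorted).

DIRTY = [4, 7]

  0 | W B2 → L2 miss [D]
  1 | R B6 → L2 miss wb→B2 [-]
  2 | W B4 → L0 miss [D]
  3 | R B4 → L0 hit [D]
  4 | R B4 → L0 hit [D]
  5 | W B4 → L0 hit [D]
  6 | W B4 → L0 hit [D]
  7 | W B4 → L0 hit [D]
  8 | R B2 → L2 miss [-]
  9 | W B7 → L3 miss [D]
  10 | R B7 → L3 hit [D]
  11 | R B1 → L1 miss [-]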